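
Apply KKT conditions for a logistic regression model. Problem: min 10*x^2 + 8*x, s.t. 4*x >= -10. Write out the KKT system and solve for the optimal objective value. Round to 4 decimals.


Step 1: Try lambda = 0 (constraint inactive).
Stationarity: 2*10*x + 8 = 0
x* = -8/(2*10) = -0.4
Check constraint: 4*-0.4 = -1.6 >= -10 -- satisfied.
Step 2: Compute optimal value.
f(x*) = 10*(-0.4)^2 + 8*(-0.4) = -1.6


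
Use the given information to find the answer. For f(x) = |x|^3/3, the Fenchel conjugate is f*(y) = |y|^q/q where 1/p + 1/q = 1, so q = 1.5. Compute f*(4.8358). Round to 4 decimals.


The conjugate exponent q satisfies 1/p + 1/q = 1.
p = 3, so q = 3/(3 - 1) = 1.5
|y|^q = 4.8358^1.5 = 10.6341
f*(4.8358) = 10.6341 / 1.5 = 7.0894


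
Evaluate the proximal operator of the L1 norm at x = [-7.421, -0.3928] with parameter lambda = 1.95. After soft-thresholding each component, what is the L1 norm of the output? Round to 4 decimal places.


Soft-thresholding with lambda = 1.95:
prox(-7.421) = sign(-7.421)*max(|-7.421| - 1.95, 0) = -5.471
prox(-0.3928) = sign(-0.3928)*max(|-0.3928| - 1.95, 0) = 0.0
prox(x) = [-5.471, 0.0]
||prox(x)||_1 = 5.471 + 0.0 = 5.471


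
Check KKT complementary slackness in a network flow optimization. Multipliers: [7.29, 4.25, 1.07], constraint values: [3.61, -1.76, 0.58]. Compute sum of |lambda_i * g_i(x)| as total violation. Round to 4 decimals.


KKT complementary slackness check:
lambda_1 * g_1 = 7.29 * 3.61 = 26.3169
lambda_2 * g_2 = 4.25 * -1.76 = -7.48
lambda_3 * g_3 = 1.07 * 0.58 = 0.6206
Total violation = 26.3169 + 7.48 + 0.6206 = 34.4175


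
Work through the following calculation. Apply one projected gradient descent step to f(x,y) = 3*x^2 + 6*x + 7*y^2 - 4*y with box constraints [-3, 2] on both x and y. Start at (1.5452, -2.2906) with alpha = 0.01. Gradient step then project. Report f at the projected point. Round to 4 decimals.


Step 1: Compute gradient at (1.5452, -2.2906).
grad_x = 2*3*1.5452 + 6 = 15.2712
grad_y = 2*7*-2.2906 - 4 = -36.0684
Step 2: Gradient step.
x_raw = 1.5452 - 0.01*15.2712 = 1.3925
y_raw = -2.2906 - 0.01*-36.0684 = -1.9299
Step 3: Project onto [-3, 2].
x_proj = clip(1.3925) = 1.3925
y_proj = clip(-1.9299) = -1.9299
Step 4: Evaluate f.
f(1.3925, -1.9299) = 47.9637


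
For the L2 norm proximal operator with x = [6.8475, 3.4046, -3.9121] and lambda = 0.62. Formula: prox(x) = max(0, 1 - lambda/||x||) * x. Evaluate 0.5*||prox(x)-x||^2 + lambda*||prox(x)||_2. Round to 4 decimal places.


Step 1: Compute ||x||.
||x|| = 8.5898
Step 2: Compute scaling factor.
scale = max(0, 1 - 0.62/8.5898) = 0.9278
Step 3: prox(x) = [6.3533, 3.1589, -3.6297]
||prox(x)|| = 7.9698
Step 4: Proximal objective.
0.5*||prox-x||^2 = 0.1922
lambda*||prox|| = 4.9413
Total = 5.1335


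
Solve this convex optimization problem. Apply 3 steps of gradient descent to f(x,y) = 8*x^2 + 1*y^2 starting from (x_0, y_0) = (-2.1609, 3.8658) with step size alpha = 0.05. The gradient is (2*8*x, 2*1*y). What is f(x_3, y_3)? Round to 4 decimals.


Gradient descent on f(x,y) = 8*x^2 + 1*y^2.
Starting point: (-2.1609, 3.8658), alpha = 0.05
Step 1: grad_x = 2*8*-2.1609 = -34.5744, grad_y = 2*1*3.8658 = 7.7316
  x_1 = -2.1609 - 0.05*-34.5744 = -0.4322
  y_1 = 3.8658 - 0.05*7.7316 = 3.4792
Step 2: grad_x = 2*8*-0.4322 = -6.9149, grad_y = 2*1*3.4792 = 6.9584
  x_2 = -0.4322 - 0.05*-6.9149 = -0.0864
  y_2 = 3.4792 - 0.05*6.9584 = 3.1313
Step 3: grad_x = 2*8*-0.0864 = -1.383, grad_y = 2*1*3.1313 = 6.2626
  x_3 = -0.0864 - 0.05*-1.383 = -0.0173
  y_3 = 3.1313 - 0.05*6.2626 = 2.8182
f(-0.0173, 2.8182) = 8*(-0.0173)^2 + 1*2.8182^2 = 7.9445


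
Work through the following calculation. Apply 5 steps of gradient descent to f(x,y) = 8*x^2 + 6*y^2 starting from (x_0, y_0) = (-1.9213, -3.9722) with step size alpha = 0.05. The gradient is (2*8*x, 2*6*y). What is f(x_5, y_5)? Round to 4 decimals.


Gradient descent on f(x,y) = 8*x^2 + 6*y^2.
Starting point: (-1.9213, -3.9722), alpha = 0.05
Step 1: grad_x = 2*8*-1.9213 = -30.7408, grad_y = 2*6*-3.9722 = -47.6664
  x_1 = -1.9213 - 0.05*-30.7408 = -0.3843
  y_1 = -3.9722 - 0.05*-47.6664 = -1.5889
Step 2: grad_x = 2*8*-0.3843 = -6.1482, grad_y = 2*6*-1.5889 = -19.0666
  x_2 = -0.3843 - 0.05*-6.1482 = -0.0769
  y_2 = -1.5889 - 0.05*-19.0666 = -0.6356
Step 3: grad_x = 2*8*-0.0769 = -1.2296, grad_y = 2*6*-0.6356 = -7.6266
  x_3 = -0.0769 - 0.05*-1.2296 = -0.0154
  y_3 = -0.6356 - 0.05*-7.6266 = -0.2542
Step 4: grad_x = 2*8*-0.0154 = -0.2459, grad_y = 2*6*-0.2542 = -3.0506
  x_4 = -0.0154 - 0.05*-0.2459 = -0.0031
  y_4 = -0.2542 - 0.05*-3.0506 = -0.1017
Step 5: grad_x = 2*8*-0.0031 = -0.0492, grad_y = 2*6*-0.1017 = -1.2203
  x_5 = -0.0031 - 0.05*-0.0492 = -0.0006
  y_5 = -0.1017 - 0.05*-1.2203 = -0.0407
f(-0.0006, -0.0407) = 8*(-0.0006)^2 + 6*(-0.0407)^2 = 0.0099


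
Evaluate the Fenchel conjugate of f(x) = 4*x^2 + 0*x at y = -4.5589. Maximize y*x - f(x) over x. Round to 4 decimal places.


f*(y) = sup_x {y*x - a*x^2 - b*x} = sup_x {(y-b)*x - a*x^2}
FOC: (y - b) - 2a*x = 0 => x* = (y - b)/(2a)
x* = (-4.5589 - 0)/(2*4) = -0.5699
f*(-4.5589) = (y-b)^2/(4a) = (-4.5589 - 0)^2/(4*4)
= 20.7836/16 = 1.299


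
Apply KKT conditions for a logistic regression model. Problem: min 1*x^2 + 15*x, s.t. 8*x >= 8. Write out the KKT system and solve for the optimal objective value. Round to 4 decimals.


Step 1: Try lambda = 0 (constraint inactive).
x_unc = -15/(2*1) = -7.5
Check: 8*-7.5 = -60.0 < 8 -- violated!
Step 2: Constraint must be active: 8*x = 8
x* = 8/8 = 1.0
lambda = (2*1*1.0 + 15)/8 = 2.125
Step 3: Compute optimal value.
f(x*) = 1*1.0^2 + 15*1.0 = 16.0


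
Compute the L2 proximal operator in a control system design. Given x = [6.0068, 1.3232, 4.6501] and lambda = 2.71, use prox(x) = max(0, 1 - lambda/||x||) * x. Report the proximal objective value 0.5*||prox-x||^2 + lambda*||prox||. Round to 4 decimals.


Step 1: Compute ||x||.
||x|| = 7.7108
Step 2: Compute scaling factor.
scale = max(0, 1 - 2.71/7.7108) = 0.6485
Step 3: prox(x) = [3.8957, 0.8582, 3.0158]
||prox(x)|| = 5.0008
Step 4: Proximal objective.
0.5*||prox-x||^2 = 3.6721
lambda*||prox|| = 13.5522
Total = 17.2241


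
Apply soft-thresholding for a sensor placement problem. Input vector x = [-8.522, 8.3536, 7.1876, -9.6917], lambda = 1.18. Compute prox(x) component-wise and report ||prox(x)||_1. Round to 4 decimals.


Soft-thresholding with lambda = 1.18:
prox(-8.522) = sign(-8.522)*max(|-8.522| - 1.18, 0) = -7.342
prox(8.3536) = sign(8.3536)*max(|8.3536| - 1.18, 0) = 7.1736
prox(7.1876) = sign(7.1876)*max(|7.1876| - 1.18, 0) = 6.0076
prox(-9.6917) = sign(-9.6917)*max(|-9.6917| - 1.18, 0) = -8.5117
prox(x) = [-7.342, 7.1736, 6.0076, -8.5117]
||prox(x)||_1 = 7.342 + 7.1736 + 6.0076 + 8.5117 = 29.0349


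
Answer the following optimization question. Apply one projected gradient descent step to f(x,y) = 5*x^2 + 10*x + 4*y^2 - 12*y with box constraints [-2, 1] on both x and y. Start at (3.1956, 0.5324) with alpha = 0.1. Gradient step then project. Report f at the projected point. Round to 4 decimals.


Step 1: Compute gradient at (3.1956, 0.5324).
grad_x = 2*5*3.1956 + 10 = 41.956
grad_y = 2*4*0.5324 - 12 = -7.7408
Step 2: Gradient step.
x_raw = 3.1956 - 0.1*41.956 = -1.0
y_raw = 0.5324 - 0.1*-7.7408 = 1.3065
Step 3: Project onto [-2, 1].
x_proj = clip(-1.0) = -1.0
y_proj = clip(1.3065) = 1.0
Step 4: Evaluate f.
f(-1.0, 1.0) = -13.0


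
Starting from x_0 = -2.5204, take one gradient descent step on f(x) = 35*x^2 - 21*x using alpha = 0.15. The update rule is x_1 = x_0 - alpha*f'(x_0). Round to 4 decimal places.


We compute the gradient at x_0 and apply the update.
f'(x) = 70*x - 21
f'(-2.5204) = 70*-2.5204 - 21 = -197.428
x_1 = -2.5204 - 0.15*-197.428 = 27.0938


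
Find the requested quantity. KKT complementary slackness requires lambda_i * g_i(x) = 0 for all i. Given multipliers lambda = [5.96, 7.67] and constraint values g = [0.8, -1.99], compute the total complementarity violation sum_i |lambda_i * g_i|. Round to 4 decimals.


KKT complementary slackness check:
lambda_1 * g_1 = 5.96 * 0.8 = 4.768
lambda_2 * g_2 = 7.67 * -1.99 = -15.2633
Total violation = 4.768 + 15.2633 = 20.0313


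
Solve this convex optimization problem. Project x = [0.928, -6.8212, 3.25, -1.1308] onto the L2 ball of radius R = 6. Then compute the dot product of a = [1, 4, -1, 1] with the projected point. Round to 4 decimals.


Step 1: Compute ||x|| (intermediates to 6 decimals).
||x|| = sqrt(0.928^2 + (-6.8212)^2 + 3.25^2 + (-1.1308)^2) = 7.696178
Step 2: Project.
Since ||x|| > R, scale = R/||x|| = 6/7.696178 = 0.779608, proj(x) = scale * x
proj(x) = [0.723476, -5.317862, 2.533726, -0.881581]
Step 3: Dot product.
a^T * proj(x) = 1*0.723476 + 4*(-5.317862) - 1*2.533726 + 1*(-0.881581) = -23.9633


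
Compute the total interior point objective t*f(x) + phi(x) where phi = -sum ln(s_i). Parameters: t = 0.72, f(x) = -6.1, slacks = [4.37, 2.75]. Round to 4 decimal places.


Step 1: Compute log-barrier.
ln values: [1.4748, 1.0116]
phi = -(1.4748 + 1.0116) = -2.4864
Step 2: Compute augmented objective.
t*f(x) = 0.72*-6.1 = -4.392
Total = -4.392 - 2.4864 = -6.8784


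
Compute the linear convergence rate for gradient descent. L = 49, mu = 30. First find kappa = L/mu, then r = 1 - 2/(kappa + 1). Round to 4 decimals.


Step 1: Compute the condition number.
kappa = L/mu = 49/30 = 1.6333
Step 2: Compute the convergence rate.
r = 1 - 2/(kappa + 1) = 1 - 2*mu/(L + mu) = (L - mu)/(L + mu) = 19/79 = 0.2405


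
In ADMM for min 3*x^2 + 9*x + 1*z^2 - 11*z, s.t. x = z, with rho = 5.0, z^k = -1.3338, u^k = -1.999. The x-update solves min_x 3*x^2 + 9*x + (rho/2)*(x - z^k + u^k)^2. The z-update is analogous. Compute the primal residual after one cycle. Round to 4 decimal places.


ADMM iteration with rho = 5.0, z^k = -1.3338, u^k = -1.999
Step 1: x-update.
Minimize 3*x^2 + 9*x + (5.0/2)*(x + 1.3338 - 1.999)^2
FOC: (2*3 + 5.0)*x = -9 + 5.0*(-1.3338 + 1.999)
x^{k+1} = -0.5158
Step 2: z-update.
Minimize 1*z^2 - 11*z + (5.0/2)*(-0.5158 - z - 1.999)^2
FOC: (2*1 + 5.0)*z = 11 + 5.0*(-0.5158 - 1.999)
z^{k+1} = -0.2249
Step 3: u-update.
u^{k+1} = -1.999 - 0.5158 + 0.2249 = -2.2899
Step 4: Primal residual = |-0.5158 + 0.2249| = 0.2909


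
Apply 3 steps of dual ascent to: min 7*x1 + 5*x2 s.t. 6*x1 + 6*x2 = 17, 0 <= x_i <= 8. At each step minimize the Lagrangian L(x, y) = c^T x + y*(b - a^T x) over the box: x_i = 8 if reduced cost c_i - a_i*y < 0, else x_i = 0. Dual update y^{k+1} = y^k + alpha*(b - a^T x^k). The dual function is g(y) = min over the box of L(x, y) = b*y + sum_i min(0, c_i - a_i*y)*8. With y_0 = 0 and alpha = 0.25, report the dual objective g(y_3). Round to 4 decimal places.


Dual ascent for LP: min 7*x1 + 5*x2, 6*x1 + 6*x2 = 17, 0 <= x_i <= 8
Step 1: y^k = 0.0, reduced costs: (7.0, 5.0)
  x^k = (0.0, 0.0), subgradient = b - a^T x = 17.0
  y^{k+1} = 0.0 + 0.25*17.0 = 4.25
Step 2: y^k = 4.25, reduced costs: (-18.5, -20.5)
  x^k = (8.0, 8.0), subgradient = b - a^T x = -79.0
  y^{k+1} = 4.25 + 0.25*-79.0 = -15.5
Step 3: y^k = -15.5, reduced costs: (100.0, 98.0)
  x^k = (0.0, 0.0), subgradient = b - a^T x = 17.0
  y^{k+1} = -15.5 + 0.25*17.0 = -11.25
Dual objective at y_3 = -11.25: reduced costs (74.5, 72.5), box minimizer x = (0.0, 0.0)
g(y_3) = b*y + (c1 - a1*y)*x1 + (c2 - a2*y)*x2 = 17*(-11.25) + 74.5*0.0 + 72.5*0.0 = -191.25 + 0.0 + 0.0 = -191.25


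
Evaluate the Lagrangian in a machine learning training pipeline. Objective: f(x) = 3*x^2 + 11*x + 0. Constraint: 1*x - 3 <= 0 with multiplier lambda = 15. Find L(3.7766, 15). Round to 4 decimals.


Step 1: Evaluate f(x).
f(3.7766) = 3*3.7766^2 + 11*3.7766 + 0 = 84.3307
Step 2: Evaluate g(x).
g(3.7766) = 1*3.7766 - 3 = 0.7766
Step 3: Compute Lagrangian.
L = 84.3307 + 15*0.7766 = 95.9797


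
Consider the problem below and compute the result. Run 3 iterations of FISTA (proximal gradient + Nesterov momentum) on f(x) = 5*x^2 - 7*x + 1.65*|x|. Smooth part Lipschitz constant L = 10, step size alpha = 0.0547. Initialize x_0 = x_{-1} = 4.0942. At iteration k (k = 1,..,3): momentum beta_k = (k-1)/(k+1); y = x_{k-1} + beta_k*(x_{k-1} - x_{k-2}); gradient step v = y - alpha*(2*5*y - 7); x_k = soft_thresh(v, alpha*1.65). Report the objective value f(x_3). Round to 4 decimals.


FISTA on f(x) = 5*x^2 - 7*x + 1.65*|x|
L = 10, alpha = 0.0547
Iteration 1: beta = 0.0, y = 4.0942 + 0.0*(4.0942 - 4.0942) = 4.0942
  grad(y) = 33.942, v = y - alpha*grad = 2.2376
  prox(v) = soft_thresh(2.2376, 0.0903) = 2.1473
Iteration 2: beta = 0.3333, y = 2.1473 + 0.3333*(2.1473 - 4.0942) = 1.4984
  grad(y) = 7.9836, v = y - alpha*grad = 1.0617
  prox(v) = soft_thresh(1.0617, 0.0903) = 0.9714
Iteration 3: beta = 0.5, y = 0.9714 + 0.5*(0.9714 - 2.1473) = 0.3834
  grad(y) = -3.1656, v = y - alpha*grad = 0.5566
  prox(v) = soft_thresh(0.5566, 0.0903) = 0.4663
f(x_3) = 5*0.4663^2 - 7*0.4663 + 1.65*|0.4663| = -1.4076


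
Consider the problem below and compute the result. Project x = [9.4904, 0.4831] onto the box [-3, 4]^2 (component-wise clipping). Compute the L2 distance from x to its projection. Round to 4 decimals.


Project each component onto [-3, 4].
clip(9.4904) = 4.0, clip(0.4831) = 0.4831
Projection = [4.0, 0.4831]
Squared diffs: [30.1445, 0.0]
Distance = sqrt(30.1445) = 5.4904


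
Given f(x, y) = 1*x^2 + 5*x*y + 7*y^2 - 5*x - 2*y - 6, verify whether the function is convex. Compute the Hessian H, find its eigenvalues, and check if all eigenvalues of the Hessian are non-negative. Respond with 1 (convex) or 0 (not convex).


The Hessian of f(x,y) = 1*x^2 + 5*x*y + 7*y^2 - 5*x - 2*y - 6 is:
H = [[2, 5], [5, 14]]
Trace = 2 + 14 = 16
Determinant = 2*14 - (5)^2 = 3
Discriminant = (16)^2 - 4*3 = 244.0
Eigenvalues: lambda_1 = 0.1898, lambda_2 = 15.8102
The function is convex.

1


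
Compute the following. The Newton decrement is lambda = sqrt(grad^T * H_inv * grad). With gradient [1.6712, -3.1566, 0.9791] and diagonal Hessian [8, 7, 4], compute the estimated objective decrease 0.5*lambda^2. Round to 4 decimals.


Step 1: H is diagonal, so H^(-1) * g = [0.2089, -0.4509, 0.2448].
Step 2: g^T H^(-1) g = sum_i g_i^2 / H_ii
  = (1.6712)^2/8 + (-3.1566)^2/7 + (0.9791)^2/4
  = 0.3491 + 1.4234 + 0.2397 = 2.0122
Step 3: Objective decrease = 0.5 * g^T H^(-1) g = 1.0061


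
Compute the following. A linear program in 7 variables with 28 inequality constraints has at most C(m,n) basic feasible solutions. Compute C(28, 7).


Each vertex corresponds to some choice of n active constraints out of m, so the number of vertices is at most C(m, n) = m! / (n!(m-n)!).
m = 28, n = 7
Numerator: 28 * 27 * 26 * 25 * 24 * 23 * 22
Denominator: 7! = 5040
C(28, 7) = 1184040


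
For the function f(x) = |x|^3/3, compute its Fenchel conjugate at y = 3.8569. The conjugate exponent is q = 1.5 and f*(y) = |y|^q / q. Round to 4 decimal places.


The conjugate exponent q satisfies 1/p + 1/q = 1.
p = 3, so q = 3/(3 - 1) = 1.5
|y|^q = 3.8569^1.5 = 7.5746
f*(3.8569) = 7.5746 / 1.5 = 5.0497


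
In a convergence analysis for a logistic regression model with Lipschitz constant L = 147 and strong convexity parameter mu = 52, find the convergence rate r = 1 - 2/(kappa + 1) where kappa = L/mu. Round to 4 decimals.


Step 1: Compute the condition number.
kappa = L/mu = 147/52 = 2.8269
Step 2: Compute the convergence rate.
r = 1 - 2/(kappa + 1) = 1 - 2*mu/(L + mu) = (L - mu)/(L + mu) = 95/199 = 0.4774


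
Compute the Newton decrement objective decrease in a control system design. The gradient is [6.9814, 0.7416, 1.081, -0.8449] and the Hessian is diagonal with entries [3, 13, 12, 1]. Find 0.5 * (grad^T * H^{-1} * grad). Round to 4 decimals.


Step 1: H is diagonal, so H^(-1) * g = [2.3271, 0.057, 0.0901, -0.8449].
Step 2: g^T H^(-1) g = sum_i g_i^2 / H_ii
  = (6.9814)^2/3 + (0.7416)^2/13 + (1.081)^2/12 + (-0.8449)^2/1
  = 16.2466 + 0.0423 + 0.0974 + 0.7139 = 17.1002
Step 3: Objective decrease = 0.5 * g^T H^(-1) g = 8.5501


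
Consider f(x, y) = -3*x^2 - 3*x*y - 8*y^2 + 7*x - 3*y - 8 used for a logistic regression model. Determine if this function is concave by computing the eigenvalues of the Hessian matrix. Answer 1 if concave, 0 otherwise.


The Hessian of f(x,y) = -3*x^2 - 3*x*y - 8*y^2 + 7*x - 3*y - 8 is:
H = [[-6, -3], [-3, -16]]
Trace = -6 - 16 = -22
Determinant = -6*-16 - (-3)^2 = 87
Discriminant = (-22)^2 - 4*87 = 136.0
Eigenvalues: lambda_1 = -16.831, lambda_2 = -5.169
The function is concave.

1


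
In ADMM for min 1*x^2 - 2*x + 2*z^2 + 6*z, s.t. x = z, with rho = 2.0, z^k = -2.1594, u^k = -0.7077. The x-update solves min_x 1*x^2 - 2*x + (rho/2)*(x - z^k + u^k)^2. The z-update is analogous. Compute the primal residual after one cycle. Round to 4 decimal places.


ADMM iteration with rho = 2.0, z^k = -2.1594, u^k = -0.7077
Step 1: x-update.
Minimize 1*x^2 - 2*x + (2.0/2)*(x + 2.1594 - 0.7077)^2
FOC: (2*1 + 2.0)*x = 2 + 2.0*(-2.1594 + 0.7077)
x^{k+1} = -0.2259
Step 2: z-update.
Minimize 2*z^2 + 6*z + (2.0/2)*(-0.2259 - z - 0.7077)^2
FOC: (2*2 + 2.0)*z = -6 + 2.0*(-0.2259 - 0.7077)
z^{k+1} = -1.3112
Step 3: u-update.
u^{k+1} = -0.7077 - 0.2259 + 1.3112 = 0.3776
Step 4: Primal residual = |-0.2259 + 1.3112| = 1.0853


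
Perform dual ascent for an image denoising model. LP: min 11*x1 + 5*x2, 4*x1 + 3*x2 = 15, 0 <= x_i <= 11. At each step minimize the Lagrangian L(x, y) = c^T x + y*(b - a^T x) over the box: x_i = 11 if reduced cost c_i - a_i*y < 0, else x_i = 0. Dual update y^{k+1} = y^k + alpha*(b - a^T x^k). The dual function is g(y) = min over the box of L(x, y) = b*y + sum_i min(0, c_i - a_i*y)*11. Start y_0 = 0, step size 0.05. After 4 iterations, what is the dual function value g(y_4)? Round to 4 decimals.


Dual ascent for LP: min 11*x1 + 5*x2, 4*x1 + 3*x2 = 15, 0 <= x_i <= 11
Step 1: y^k = 0.0, reduced costs: (11.0, 5.0)
  x^k = (0.0, 0.0), subgradient = b - a^T x = 15.0
  y^{k+1} = 0.0 + 0.05*15.0 = 0.75
Step 2: y^k = 0.75, reduced costs: (8.0, 2.75)
  x^k = (0.0, 0.0), subgradient = b - a^T x = 15.0
  y^{k+1} = 0.75 + 0.05*15.0 = 1.5
Step 3: y^k = 1.5, reduced costs: (5.0, 0.5)
  x^k = (0.0, 0.0), subgradient = b - a^T x = 15.0
  y^{k+1} = 1.5 + 0.05*15.0 = 2.25
Step 4: y^k = 2.25, reduced costs: (2.0, -1.75)
  x^k = (0.0, 11.0), subgradient = b - a^T x = -18.0
  y^{k+1} = 2.25 + 0.05*-18.0 = 1.35
Dual objective at y_4 = 1.35: reduced costs (5.6, 0.95), box minimizer x = (0.0, 0.0)
g(y_4) = b*y + (c1 - a1*y)*x1 + (c2 - a2*y)*x2 = 15*1.35 + 5.6*0.0 + 0.95*0.0 = 20.25 + 0.0 + 0.0 = 20.25


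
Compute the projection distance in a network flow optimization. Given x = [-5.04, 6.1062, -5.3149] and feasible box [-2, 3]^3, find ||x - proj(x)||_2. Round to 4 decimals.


Project each component onto [-2, 3].
clip(-5.04) = -2.0, clip(6.1062) = 3.0, clip(-5.3149) = -2.0
Projection = [-2.0, 3.0, -2.0]
Squared diffs: [9.2416, 9.6485, 10.9886]
Distance = sqrt(29.8787) = 5.4661


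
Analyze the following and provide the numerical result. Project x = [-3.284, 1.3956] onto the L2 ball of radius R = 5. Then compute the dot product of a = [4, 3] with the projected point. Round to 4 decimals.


Step 1: Compute ||x|| (intermediates to 6 decimals).
||x|| = sqrt((-3.284)^2 + 1.3956^2) = 3.568243
Step 2: Project.
Since ||x|| <= R, proj = x (no scaling needed).
proj(x) = [-3.284, 1.3956]
Step 3: Dot product.
a^T * proj(x) = 4*(-3.284) + 3*1.3956 = -8.9492


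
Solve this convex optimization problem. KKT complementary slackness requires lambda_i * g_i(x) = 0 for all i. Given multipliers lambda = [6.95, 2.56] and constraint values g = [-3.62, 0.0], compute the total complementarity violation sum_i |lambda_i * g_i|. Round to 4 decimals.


KKT complementary slackness check:
lambda_1 * g_1 = 6.95 * -3.62 = -25.159
lambda_2 * g_2 = 2.56 * 0.0 = 0.0
Total violation = 25.159 + 0.0 = 25.159


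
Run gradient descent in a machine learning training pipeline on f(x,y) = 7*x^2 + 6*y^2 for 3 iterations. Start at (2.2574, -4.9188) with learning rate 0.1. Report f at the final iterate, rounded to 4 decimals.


Gradient descent on f(x,y) = 7*x^2 + 6*y^2.
Starting point: (2.2574, -4.9188), alpha = 0.1
Step 1: grad_x = 2*7*2.2574 = 31.6036, grad_y = 2*6*-4.9188 = -59.0256
  x_1 = 2.2574 - 0.1*31.6036 = -0.903
  y_1 = -4.9188 - 0.1*-59.0256 = 0.9838
Step 2: grad_x = 2*7*-0.903 = -12.6414, grad_y = 2*6*0.9838 = 11.8051
  x_2 = -0.903 - 0.1*-12.6414 = 0.3612
  y_2 = 0.9838 - 0.1*11.8051 = -0.1968
Step 3: grad_x = 2*7*0.3612 = 5.0566, grad_y = 2*6*-0.1968 = -2.361
  x_3 = 0.3612 - 0.1*5.0566 = -0.1445
  y_3 = -0.1968 - 0.1*-2.361 = 0.0394
f(-0.1445, 0.0394) = 7*(-0.1445)^2 + 6*0.0394^2 = 0.1554


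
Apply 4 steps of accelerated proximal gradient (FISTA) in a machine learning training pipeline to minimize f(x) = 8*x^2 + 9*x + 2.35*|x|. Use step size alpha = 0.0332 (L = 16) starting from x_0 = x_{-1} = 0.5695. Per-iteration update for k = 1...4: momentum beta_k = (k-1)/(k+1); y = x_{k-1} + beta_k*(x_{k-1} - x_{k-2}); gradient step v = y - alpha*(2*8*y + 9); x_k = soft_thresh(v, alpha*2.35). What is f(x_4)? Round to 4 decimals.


FISTA on f(x) = 8*x^2 + 9*x + 2.35*|x|
L = 16, alpha = 0.0332
Iteration 1: beta = 0.0, y = 0.5695 + 0.0*(0.5695 - 0.5695) = 0.5695
  grad(y) = 18.112, v = y - alpha*grad = -0.0318
  prox(v) = soft_thresh(-0.0318, 0.078) = 0.0
Iteration 2: beta = 0.3333, y = 0.0 + 0.3333*(0.0 - 0.5695) = -0.1898
  grad(y) = 5.9627, v = y - alpha*grad = -0.3878
  prox(v) = soft_thresh(-0.3878, 0.078) = -0.3098
Iteration 3: beta = 0.5, y = -0.3098 + 0.5*(-0.3098 - 0.0) = -0.4647
  grad(y) = 1.5654, v = y - alpha*grad = -0.5166
  prox(v) = soft_thresh(-0.5166, 0.078) = -0.4386
Iteration 4: beta = 0.6, y = -0.4386 + 0.6*(-0.4386 + 0.3098) = -0.5159
  grad(y) = 0.7453, v = y - alpha*grad = -0.5407
  prox(v) = soft_thresh(-0.5407, 0.078) = -0.4626
f(x_4) = 8*(-0.4626)^2 + 9*(-0.4626) + 2.35*|-0.4626| = -1.3643


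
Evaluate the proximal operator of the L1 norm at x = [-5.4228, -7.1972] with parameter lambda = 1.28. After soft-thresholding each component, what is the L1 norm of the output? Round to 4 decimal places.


Soft-thresholding with lambda = 1.28:
prox(-5.4228) = sign(-5.4228)*max(|-5.4228| - 1.28, 0) = -4.1428
prox(-7.1972) = sign(-7.1972)*max(|-7.1972| - 1.28, 0) = -5.9172
prox(x) = [-4.1428, -5.9172]
||prox(x)||_1 = 4.1428 + 5.9172 = 10.06


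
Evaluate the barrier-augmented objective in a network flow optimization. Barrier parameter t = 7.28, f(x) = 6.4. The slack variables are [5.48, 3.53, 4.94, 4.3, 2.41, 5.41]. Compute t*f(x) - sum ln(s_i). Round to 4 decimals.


Step 1: Compute log-barrier.
ln values: [1.7011, 1.2613, 1.5974, 1.4586, 0.8796, 1.6882]
phi = -(1.7011 + 1.2613 + 1.5974 + 1.4586 + 0.8796 + 1.6882) = -8.5863
Step 2: Compute augmented objective.
t*f(x) = 7.28*6.4 = 46.592
Total = 46.592 - 8.5863 = 38.0057


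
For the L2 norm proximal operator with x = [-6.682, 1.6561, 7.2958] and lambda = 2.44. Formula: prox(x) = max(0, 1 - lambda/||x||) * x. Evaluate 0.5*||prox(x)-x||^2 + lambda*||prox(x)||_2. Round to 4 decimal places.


Step 1: Compute ||x||.
||x|| = 10.031
Step 2: Compute scaling factor.
scale = max(0, 1 - 2.44/10.031) = 0.7568
Step 3: prox(x) = [-5.0566, 1.2533, 5.5211]
||prox(x)|| = 7.591
Step 4: Proximal objective.
0.5*||prox-x||^2 = 2.9768
lambda*||prox|| = 18.522
Total = 21.4988


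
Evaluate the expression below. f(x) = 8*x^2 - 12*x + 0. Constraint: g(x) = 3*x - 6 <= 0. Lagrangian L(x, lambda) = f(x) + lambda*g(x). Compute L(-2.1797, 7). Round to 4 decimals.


Step 1: Evaluate f(x).
f(-2.1797) = 8*(-2.1797)^2 - 12*(-2.1797) + 0 = 64.1651
Step 2: Evaluate g(x).
g(-2.1797) = 3*-2.1797 - 6 = -12.5391
Step 3: Compute Lagrangian.
L = 64.1651 + 7*-12.5391 = -23.6086


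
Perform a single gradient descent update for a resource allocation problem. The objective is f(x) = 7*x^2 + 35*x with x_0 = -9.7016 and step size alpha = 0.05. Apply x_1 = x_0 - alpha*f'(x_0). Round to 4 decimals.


We compute the gradient at x_0 and apply the update.
f'(x) = 14*x + 35
f'(-9.7016) = 14*-9.7016 + 35 = -100.8224
x_1 = -9.7016 - 0.05*-100.8224 = -4.6605


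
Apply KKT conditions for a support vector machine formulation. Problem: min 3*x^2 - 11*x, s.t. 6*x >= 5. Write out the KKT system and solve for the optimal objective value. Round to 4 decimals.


Step 1: Try lambda = 0 (constraint inactive).
Stationarity: 2*3*x - 11 = 0
x* = 11/(2*3) = 11/6 = 1.8333 (rounded; the exact value 11/6 is used below)
Check constraint: 6*1.8333 = 10.9998 >= 5 -- satisfied.
Step 2: Compute optimal value.
f(x*) = 3*(11/6)^2 - 11*(11/6) = -10.0833


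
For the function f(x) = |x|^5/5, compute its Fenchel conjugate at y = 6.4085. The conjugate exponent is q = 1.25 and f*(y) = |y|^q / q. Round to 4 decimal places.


The conjugate exponent q satisfies 1/p + 1/q = 1.
p = 5, so q = 5/(5 - 1) = 1.25
|y|^q = 6.4085^1.25 = 10.1964
f*(6.4085) = 10.1964 / 1.25 = 8.1571


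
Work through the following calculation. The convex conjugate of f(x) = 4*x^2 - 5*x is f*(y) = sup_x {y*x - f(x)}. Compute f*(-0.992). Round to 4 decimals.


f*(y) = sup_x {y*x - a*x^2 - b*x} = sup_x {(y-b)*x - a*x^2}
FOC: (y - b) - 2a*x = 0 => x* = (y - b)/(2a)
x* = (-0.992 + 5)/(2*4) = 0.501
f*(-0.992) = (y-b)^2/(4a) = (-0.992 + 5)^2/(4*4)
= 16.0641/16 = 1.004


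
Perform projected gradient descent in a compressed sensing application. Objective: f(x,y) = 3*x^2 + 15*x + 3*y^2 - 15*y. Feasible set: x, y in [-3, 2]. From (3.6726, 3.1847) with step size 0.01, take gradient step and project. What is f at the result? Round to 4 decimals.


Step 1: Compute gradient at (3.6726, 3.1847).
grad_x = 2*3*3.6726 + 15 = 37.0356
grad_y = 2*3*3.1847 - 15 = 4.1082
Step 2: Gradient step.
x_raw = 3.6726 - 0.01*37.0356 = 3.3022
y_raw = 3.1847 - 0.01*4.1082 = 3.1436
Step 3: Project onto [-3, 2].
x_proj = clip(3.3022) = 2.0
y_proj = clip(3.1436) = 2.0
Step 4: Evaluate f.
f(2.0, 2.0) = 24.0


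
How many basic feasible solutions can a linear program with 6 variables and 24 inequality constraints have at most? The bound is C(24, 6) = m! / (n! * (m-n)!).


Each vertex corresponds to some choice of n active constraints out of m, so the number of vertices is at most C(m, n) = m! / (n!(m-n)!).
m = 24, n = 6
Numerator: 24 * 23 * 22 * 21 * 20 * 19
Denominator: 6! = 720
C(24, 6) = 134596


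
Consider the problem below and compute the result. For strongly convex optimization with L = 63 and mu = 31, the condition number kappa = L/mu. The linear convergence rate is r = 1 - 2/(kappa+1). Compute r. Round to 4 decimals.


Step 1: Compute the condition number.
kappa = L/mu = 63/31 = 2.0323
Step 2: Compute the convergence rate.
r = 1 - 2/(kappa + 1) = 1 - 2*mu/(L + mu) = (L - mu)/(L + mu) = 32/94 = 0.3404


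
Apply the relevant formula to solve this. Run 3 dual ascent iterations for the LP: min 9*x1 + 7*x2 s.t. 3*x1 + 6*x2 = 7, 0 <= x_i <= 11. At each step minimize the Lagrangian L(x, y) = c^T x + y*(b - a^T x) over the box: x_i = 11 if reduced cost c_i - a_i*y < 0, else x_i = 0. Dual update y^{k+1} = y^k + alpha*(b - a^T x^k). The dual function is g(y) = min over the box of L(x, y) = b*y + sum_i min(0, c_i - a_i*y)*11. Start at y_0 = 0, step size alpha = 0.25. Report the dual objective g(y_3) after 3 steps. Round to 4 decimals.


Dual ascent for LP: min 9*x1 + 7*x2, 3*x1 + 6*x2 = 7, 0 <= x_i <= 11
Step 1: y^k = 0.0, reduced costs: (9.0, 7.0)
  x^k = (0.0, 0.0), subgradient = b - a^T x = 7.0
  y^{k+1} = 0.0 + 0.25*7.0 = 1.75
Step 2: y^k = 1.75, reduced costs: (3.75, -3.5)
  x^k = (0.0, 11.0), subgradient = b - a^T x = -59.0
  y^{k+1} = 1.75 + 0.25*-59.0 = -13.0
Step 3: y^k = -13.0, reduced costs: (48.0, 85.0)
  x^k = (0.0, 0.0), subgradient = b - a^T x = 7.0
  y^{k+1} = -13.0 + 0.25*7.0 = -11.25
Dual objective at y_3 = -11.25: reduced costs (42.75, 74.5), box minimizer x = (0.0, 0.0)
g(y_3) = b*y + (c1 - a1*y)*x1 + (c2 - a2*y)*x2 = 7*(-11.25) + 42.75*0.0 + 74.5*0.0 = -78.75 + 0.0 + 0.0 = -78.75


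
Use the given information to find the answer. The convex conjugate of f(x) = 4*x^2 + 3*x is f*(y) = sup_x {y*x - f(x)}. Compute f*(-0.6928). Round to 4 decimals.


f*(y) = sup_x {y*x - a*x^2 - b*x} = sup_x {(y-b)*x - a*x^2}
FOC: (y - b) - 2a*x = 0 => x* = (y - b)/(2a)
x* = (-0.6928 - 3)/(2*4) = -0.4616
f*(-0.6928) = (y-b)^2/(4a) = (-0.6928 - 3)^2/(4*4)
= 13.6368/16 = 0.8523


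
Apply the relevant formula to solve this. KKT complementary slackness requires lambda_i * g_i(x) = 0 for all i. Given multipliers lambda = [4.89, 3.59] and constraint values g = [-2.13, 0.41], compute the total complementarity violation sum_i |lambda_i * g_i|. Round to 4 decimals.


KKT complementary slackness check:
lambda_1 * g_1 = 4.89 * -2.13 = -10.4157
lambda_2 * g_2 = 3.59 * 0.41 = 1.4719
Total violation = 10.4157 + 1.4719 = 11.8876


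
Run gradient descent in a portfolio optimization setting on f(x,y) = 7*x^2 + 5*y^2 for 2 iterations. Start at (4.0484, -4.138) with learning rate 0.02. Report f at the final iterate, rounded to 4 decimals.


Gradient descent on f(x,y) = 7*x^2 + 5*y^2.
Starting point: (4.0484, -4.138), alpha = 0.02
Step 1: grad_x = 2*7*4.0484 = 56.6776, grad_y = 2*5*-4.138 = -41.38
  x_1 = 4.0484 - 0.02*56.6776 = 2.9148
  y_1 = -4.138 - 0.02*-41.38 = -3.3104
Step 2: grad_x = 2*7*2.9148 = 40.8079, grad_y = 2*5*-3.3104 = -33.104
  x_2 = 2.9148 - 0.02*40.8079 = 2.0987
  y_2 = -3.3104 - 0.02*-33.104 = -2.6483
f(2.0987, -2.6483) = 7*2.0987^2 + 5*(-2.6483)^2 = 65.8995


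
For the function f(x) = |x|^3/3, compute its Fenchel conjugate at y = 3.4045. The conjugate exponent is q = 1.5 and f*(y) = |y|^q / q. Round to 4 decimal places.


The conjugate exponent q satisfies 1/p + 1/q = 1.
p = 3, so q = 3/(3 - 1) = 1.5
|y|^q = 3.4045^1.5 = 6.2817
f*(3.4045) = 6.2817 / 1.5 = 4.1878


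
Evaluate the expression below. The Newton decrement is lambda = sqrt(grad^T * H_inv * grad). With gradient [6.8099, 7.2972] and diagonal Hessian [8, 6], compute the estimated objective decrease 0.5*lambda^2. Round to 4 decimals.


Step 1: H is diagonal, so H^(-1) * g = [0.8512, 1.2162].
Step 2: g^T H^(-1) g = sum_i g_i^2 / H_ii
  = (6.8099)^2/8 + (7.2972)^2/6
  = 5.7968 + 8.8749 = 14.6717
Step 3: Objective decrease = 0.5 * g^T H^(-1) g = 7.3358


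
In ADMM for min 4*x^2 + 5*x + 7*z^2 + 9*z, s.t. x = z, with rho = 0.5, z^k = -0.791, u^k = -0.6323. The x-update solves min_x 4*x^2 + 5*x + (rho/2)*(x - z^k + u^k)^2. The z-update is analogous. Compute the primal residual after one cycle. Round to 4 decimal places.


ADMM iteration with rho = 0.5, z^k = -0.791, u^k = -0.6323
Step 1: x-update.
Minimize 4*x^2 + 5*x + (0.5/2)*(x + 0.791 - 0.6323)^2
FOC: (2*4 + 0.5)*x = -5 + 0.5*(-0.791 + 0.6323)
x^{k+1} = -0.5976
Step 2: z-update.
Minimize 7*z^2 + 9*z + (0.5/2)*(-0.5976 - z - 0.6323)^2
FOC: (2*7 + 0.5)*z = -9 + 0.5*(-0.5976 - 0.6323)
z^{k+1} = -0.6631
Step 3: u-update.
u^{k+1} = -0.6323 - 0.5976 + 0.6631 = -0.5668
Step 4: Primal residual = |-0.5976 + 0.6631| = 0.0655


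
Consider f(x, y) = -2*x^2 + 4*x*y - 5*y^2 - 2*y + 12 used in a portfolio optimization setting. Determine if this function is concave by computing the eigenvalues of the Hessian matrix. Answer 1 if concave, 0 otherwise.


The Hessian of f(x,y) = -2*x^2 + 4*x*y - 5*y^2 - 2*y + 12 is:
H = [[-4, 4], [4, -10]]
Trace = -4 - 10 = -14
Determinant = -4*-10 - (4)^2 = 24
Discriminant = (-14)^2 - 4*24 = 100.0
Eigenvalues: lambda_1 = -12.0, lambda_2 = -2.0
The function is concave.

1


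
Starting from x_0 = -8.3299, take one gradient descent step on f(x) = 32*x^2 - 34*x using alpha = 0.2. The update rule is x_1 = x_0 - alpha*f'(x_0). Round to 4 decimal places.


We compute the gradient at x_0 and apply the update.
f'(x) = 64*x - 34
f'(-8.3299) = 64*-8.3299 - 34 = -567.1136
x_1 = -8.3299 - 0.2*-567.1136 = 105.0928


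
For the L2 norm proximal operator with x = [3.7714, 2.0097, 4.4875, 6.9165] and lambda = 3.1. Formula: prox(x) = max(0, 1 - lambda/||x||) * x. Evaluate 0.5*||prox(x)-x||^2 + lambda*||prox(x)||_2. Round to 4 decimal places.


Step 1: Compute ||x||.
||x|| = 9.2864
Step 2: Compute scaling factor.
scale = max(0, 1 - 3.1/9.2864) = 0.6662
Step 3: prox(x) = [2.5124, 1.3388, 2.9895, 4.6076]
||prox(x)|| = 6.1864
Step 4: Proximal objective.
0.5*||prox-x||^2 = 4.805
lambda*||prox|| = 19.1778
Total = 23.983


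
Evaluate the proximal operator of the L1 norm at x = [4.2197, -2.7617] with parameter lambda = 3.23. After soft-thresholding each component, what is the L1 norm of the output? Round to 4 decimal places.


Soft-thresholding with lambda = 3.23:
prox(4.2197) = sign(4.2197)*max(|4.2197| - 3.23, 0) = 0.9897
prox(-2.7617) = sign(-2.7617)*max(|-2.7617| - 3.23, 0) = 0.0
prox(x) = [0.9897, 0.0]
||prox(x)||_1 = 0.9897 + 0.0 = 0.9897


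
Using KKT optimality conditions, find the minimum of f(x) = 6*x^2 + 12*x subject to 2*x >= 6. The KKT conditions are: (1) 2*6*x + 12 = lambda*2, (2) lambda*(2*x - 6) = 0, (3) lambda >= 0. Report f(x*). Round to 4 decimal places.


Step 1: Try lambda = 0 (constraint inactive).
x_unc = -12/(2*6) = -1.0
Check: 2*-1.0 = -2.0 < 6 -- violated!
Step 2: Constraint must be active: 2*x = 6
x* = 6/2 = 3.0
lambda = (2*6*3.0 + 12)/2 = 24.0
Step 3: Compute optimal value.
f(x*) = 6*3.0^2 + 12*3.0 = 90.0


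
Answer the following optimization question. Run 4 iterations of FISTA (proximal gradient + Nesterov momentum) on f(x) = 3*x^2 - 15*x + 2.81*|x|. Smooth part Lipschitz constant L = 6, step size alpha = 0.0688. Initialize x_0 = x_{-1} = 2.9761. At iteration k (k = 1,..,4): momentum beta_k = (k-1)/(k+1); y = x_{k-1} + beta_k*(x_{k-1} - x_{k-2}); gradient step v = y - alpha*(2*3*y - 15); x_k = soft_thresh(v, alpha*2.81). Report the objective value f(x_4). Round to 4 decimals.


FISTA on f(x) = 3*x^2 - 15*x + 2.81*|x|
L = 6, alpha = 0.0688
Iteration 1: beta = 0.0, y = 2.9761 + 0.0*(2.9761 - 2.9761) = 2.9761
  grad(y) = 2.8566, v = y - alpha*grad = 2.7796
  prox(v) = soft_thresh(2.7796, 0.1933) = 2.5862
Iteration 2: beta = 0.3333, y = 2.5862 + 0.3333*(2.5862 - 2.9761) = 2.4563
  grad(y) = -0.2623, v = y - alpha*grad = 2.4743
  prox(v) = soft_thresh(2.4743, 0.1933) = 2.281
Iteration 3: beta = 0.5, y = 2.281 + 0.5*(2.281 - 2.5862) = 2.1284
  grad(y) = -2.2297, v = y - alpha*grad = 2.2818
  prox(v) = soft_thresh(2.2818, 0.1933) = 2.0885
Iteration 4: beta = 0.6, y = 2.0885 + 0.6*(2.0885 - 2.281) = 1.9729
  grad(y) = -3.1624, v = y - alpha*grad = 2.1905
  prox(v) = soft_thresh(2.1905, 0.1933) = 1.9972
f(x_4) = 3*1.9972^2 - 15*1.9972 + 2.81*|1.9972| = -12.3794


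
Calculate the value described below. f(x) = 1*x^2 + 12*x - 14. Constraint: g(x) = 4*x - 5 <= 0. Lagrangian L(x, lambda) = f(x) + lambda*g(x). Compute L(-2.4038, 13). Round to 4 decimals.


Step 1: Evaluate f(x).
f(-2.4038) = 1*(-2.4038)^2 + 12*(-2.4038) - 14 = -37.0673
Step 2: Evaluate g(x).
g(-2.4038) = 4*-2.4038 - 5 = -14.6152
Step 3: Compute Lagrangian.
L = -37.0673 + 13*-14.6152 = -227.0649


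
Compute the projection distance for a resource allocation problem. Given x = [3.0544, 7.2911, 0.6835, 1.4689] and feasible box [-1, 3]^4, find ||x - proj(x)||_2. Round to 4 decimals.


Project each component onto [-1, 3].
clip(3.0544) = 3.0, clip(7.2911) = 3.0, clip(0.6835) = 0.6835, clip(1.4689) = 1.4689
Projection = [3.0, 3.0, 0.6835, 1.4689]
Squared diffs: [0.003, 18.4135, 0.0, 0.0]
Distance = sqrt(18.4165) = 4.2914


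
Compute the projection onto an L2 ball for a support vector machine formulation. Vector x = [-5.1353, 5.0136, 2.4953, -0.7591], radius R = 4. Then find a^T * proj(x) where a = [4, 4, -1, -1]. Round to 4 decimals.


Step 1: Compute ||x|| (intermediates to 6 decimals).
||x|| = sqrt((-5.1353)^2 + 5.0136^2 + 2.4953^2 + (-0.7591)^2) = 7.636115
Step 2: Project.
Since ||x|| > R, scale = R/||x|| = 4/7.636115 = 0.523827, proj(x) = scale * x
proj(x) = [-2.690009, 2.626259, 1.307106, -0.397637]
Step 3: Dot product.
a^T * proj(x) = 4*(-2.690009) + 4*2.626259 - 1*1.307106 - 1*(-0.397637) = -1.1645


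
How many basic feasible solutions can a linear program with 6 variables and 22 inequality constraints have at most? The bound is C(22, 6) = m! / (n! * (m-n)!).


Each vertex corresponds to some choice of n active constraints out of m, so the number of vertices is at most C(m, n) = m! / (n!(m-n)!).
m = 22, n = 6
Numerator: 22 * 21 * 20 * 19 * 18 * 17
Denominator: 6! = 720
C(22, 6) = 74613


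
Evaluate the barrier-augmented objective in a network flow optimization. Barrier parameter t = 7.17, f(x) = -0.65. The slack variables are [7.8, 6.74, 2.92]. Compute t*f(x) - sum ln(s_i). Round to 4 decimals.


Step 1: Compute log-barrier.
ln values: [2.0541, 1.9081, 1.0716]
phi = -(2.0541 + 1.9081 + 1.0716) = -5.0338
Step 2: Compute augmented objective.
t*f(x) = 7.17*-0.65 = -4.6605
Total = -4.6605 - 5.0338 = -9.6943


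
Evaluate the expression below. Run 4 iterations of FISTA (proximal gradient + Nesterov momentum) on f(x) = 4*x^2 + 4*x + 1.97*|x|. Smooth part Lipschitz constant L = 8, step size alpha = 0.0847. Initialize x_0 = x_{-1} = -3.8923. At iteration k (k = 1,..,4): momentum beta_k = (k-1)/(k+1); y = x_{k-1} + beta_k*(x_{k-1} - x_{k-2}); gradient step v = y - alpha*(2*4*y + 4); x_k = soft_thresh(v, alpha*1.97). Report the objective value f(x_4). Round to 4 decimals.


FISTA on f(x) = 4*x^2 + 4*x + 1.97*|x|
L = 8, alpha = 0.0847
Iteration 1: beta = 0.0, y = -3.8923 + 0.0*(-3.8923 + 3.8923) = -3.8923
  grad(y) = -27.1384, v = y - alpha*grad = -1.5937
  prox(v) = soft_thresh(-1.5937, 0.1669) = -1.4268
Iteration 2: beta = 0.3333, y = -1.4268 + 0.3333*(-1.4268 + 3.8923) = -0.605
  grad(y) = -0.8399, v = y - alpha*grad = -0.5338
  prox(v) = soft_thresh(-0.5338, 0.1669) = -0.367
Iteration 3: beta = 0.5, y = -0.367 + 0.5*(-0.367 + 1.4268) = 0.1629
  grad(y) = 5.3034, v = y - alpha*grad = -0.2863
  prox(v) = soft_thresh(-0.2863, 0.1669) = -0.1194
Iteration 4: beta = 0.6, y = -0.1194 + 0.6*(-0.1194 + 0.367) = 0.0291
  grad(y) = 4.233, v = y - alpha*grad = -0.3294
  prox(v) = soft_thresh(-0.3294, 0.1669) = -0.1625
f(x_4) = 4*(-0.1625)^2 + 4*(-0.1625) + 1.97*|-0.1625| = -0.2243


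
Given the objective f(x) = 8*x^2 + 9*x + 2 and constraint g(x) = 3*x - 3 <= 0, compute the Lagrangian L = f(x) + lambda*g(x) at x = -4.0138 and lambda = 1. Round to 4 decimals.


Step 1: Evaluate f(x).
f(-4.0138) = 8*(-4.0138)^2 + 9*(-4.0138) + 2 = 94.7605
Step 2: Evaluate g(x).
g(-4.0138) = 3*-4.0138 - 3 = -15.0414
Step 3: Compute Lagrangian.
L = 94.7605 + 1*-15.0414 = 79.7191


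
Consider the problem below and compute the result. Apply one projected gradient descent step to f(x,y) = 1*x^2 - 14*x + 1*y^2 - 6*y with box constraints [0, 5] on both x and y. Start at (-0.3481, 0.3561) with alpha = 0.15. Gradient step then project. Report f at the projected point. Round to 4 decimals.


Step 1: Compute gradient at (-0.3481, 0.3561).
grad_x = 2*1*-0.3481 - 14 = -14.6962
grad_y = 2*1*0.3561 - 6 = -5.2878
Step 2: Gradient step.
x_raw = -0.3481 - 0.15*-14.6962 = 1.8563
y_raw = 0.3561 - 0.15*-5.2878 = 1.1493
Step 3: Project onto [0, 5].
x_proj = clip(1.8563) = 1.8563
y_proj = clip(1.1493) = 1.1493
Step 4: Evaluate f.
f(1.8563, 1.1493) = -28.1175


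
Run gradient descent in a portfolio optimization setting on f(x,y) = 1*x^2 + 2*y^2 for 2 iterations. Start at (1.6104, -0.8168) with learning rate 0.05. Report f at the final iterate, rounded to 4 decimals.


Gradient descent on f(x,y) = 1*x^2 + 2*y^2.
Starting point: (1.6104, -0.8168), alpha = 0.05
Step 1: grad_x = 2*1*1.6104 = 3.2208, grad_y = 2*2*-0.8168 = -3.2672
  x_1 = 1.6104 - 0.05*3.2208 = 1.4494
  y_1 = -0.8168 - 0.05*-3.2672 = -0.6534
Step 2: grad_x = 2*1*1.4494 = 2.8987, grad_y = 2*2*-0.6534 = -2.6138
  x_2 = 1.4494 - 0.05*2.8987 = 1.3044
  y_2 = -0.6534 - 0.05*-2.6138 = -0.5228
f(1.3044, -0.5228) = 1*1.3044^2 + 2*(-0.5228)^2 = 2.2481


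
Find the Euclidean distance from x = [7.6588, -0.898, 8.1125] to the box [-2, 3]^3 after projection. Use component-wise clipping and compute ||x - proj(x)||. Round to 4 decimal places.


Project each component onto [-2, 3].
clip(7.6588) = 3.0, clip(-0.898) = -0.898, clip(8.1125) = 3.0
Projection = [3.0, -0.898, 3.0]
Squared diffs: [21.7044, 0.0, 26.1377]
Distance = sqrt(47.8421) = 6.9168


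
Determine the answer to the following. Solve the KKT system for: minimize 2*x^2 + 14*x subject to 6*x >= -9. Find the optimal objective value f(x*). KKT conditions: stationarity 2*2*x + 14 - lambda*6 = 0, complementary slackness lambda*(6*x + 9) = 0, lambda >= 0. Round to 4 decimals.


Step 1: Try lambda = 0 (constraint inactive).
x_unc = -14/(2*2) = -3.5
Check: 6*-3.5 = -21.0 < -9 -- violated!
Step 2: Constraint must be active: 6*x = -9
x* = -9/6 = -1.5
lambda = (2*2*(-1.5) + 14)/6 = 1.3333
Step 3: Compute optimal value.
f(x*) = 2*(-1.5)^2 + 14*(-1.5) = -16.5
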